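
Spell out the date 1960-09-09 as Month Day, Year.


ISO 1960-09-09 parses as year=1960, month=09, day=09
Month 9 -> September

September 9, 1960


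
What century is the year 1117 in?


Century = (year - 1) // 100 + 1
= (1117 - 1) // 100 + 1
= 1116 // 100 + 1
= 11 + 1

12th century


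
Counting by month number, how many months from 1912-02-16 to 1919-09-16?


From February 1912 to September 1919
7 years * 12 = 84 months, plus 7 months = 91

91 months


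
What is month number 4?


Month 4 of 12

April


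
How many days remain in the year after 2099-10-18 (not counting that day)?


Day of year: 291 of 365
Remaining = 365 - 291

74 days


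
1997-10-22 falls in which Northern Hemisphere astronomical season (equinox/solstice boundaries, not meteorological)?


Date: October 22
Astronomical Autumn (approx.; exact equinox/solstice day varies by year): September 22 to December 20
October 22 falls within the Autumn window

Autumn


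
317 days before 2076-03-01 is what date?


Start: 2076-03-01, subtract 317 days
Back 1 day from March 1 reaches February 29, 2076 -> 316 left
February 2076 has 29 days -> back to January 31, 2076 -> 287 left
January 2076 has 31 days -> back to December 31, 2075 -> 256 left
December 2075 has 31 days -> back to November 30, 2075 -> 225 left
November 2075 has 30 days -> back to October 31, 2075 -> 195 left
October 2075 has 31 days -> back to September 30, 2075 -> 164 left
September 2075 has 30 days -> back to August 31, 2075 -> 134 left
August 2075 has 31 days -> back to July 31, 2075 -> 103 left
July 2075 has 31 days -> back to June 30, 2075 -> 72 left
June 2075 has 30 days -> back to May 31, 2075 -> 42 left
May 2075 has 31 days -> back to April 30, 2075 -> 11 left
April 2075: 30 - 11 = 19 -> lands on April 19

Result: 2075-04-19


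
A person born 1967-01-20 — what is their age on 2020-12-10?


Birth: 1967-01-20
Reference: 2020-12-10
Year difference: 2020 - 1967 = 53

53 years old


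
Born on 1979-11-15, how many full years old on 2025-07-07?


Birth: 1979-11-15
Reference: 2025-07-07
Year difference: 2025 - 1979 = 46
Birthday not yet reached in 2025, subtract 1

45 years old


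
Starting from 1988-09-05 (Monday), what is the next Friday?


Current: Monday
Target: Friday
Days ahead: 4

Next Friday: 1988-09-09


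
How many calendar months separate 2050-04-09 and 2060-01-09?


From April 2050 to January 2060
10 years * 12 = 120 months, minus 3 months = 117

117 months


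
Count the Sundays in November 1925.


November 1925 has 30 days
Anchor: Jan 1, 1925. With p = 1925 - 1 = 1924: (p + p//4 - p//100 + p//400) mod 7 = (1924 + 481 - 19 + 4) mod 7 = 2390 mod 7 = 3 -> Thursday (Mon=0 ... Sun=6)
Days before November (Jan-Oct): 304; November 1 index = (3 + 304) mod 7 = 6 -> Sunday
First Sunday is November 1
Sundays: 1, 8, 15, 22, 29

5 Sundays


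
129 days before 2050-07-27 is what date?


Start: 2050-07-27, subtract 129 days
Back 27 days from July 27 reaches June 30, 2050 -> 102 left
June 2050 has 30 days -> back to May 31, 2050 -> 72 left
May 2050 has 31 days -> back to April 30, 2050 -> 41 left
April 2050 has 30 days -> back to March 31, 2050 -> 11 left
March 2050: 31 - 11 = 20 -> lands on March 20

Result: 2050-03-20


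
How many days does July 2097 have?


July 2097

31 days


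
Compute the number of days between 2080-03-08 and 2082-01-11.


From 2080-03-08 to 2082-01-11
2080-03-08: days before March = 31 + 29 = 60 (2080 is a leap year); day of year = 60 + 8 = 68
2082-01-11: day of year = 11
Rest of 2080: 366 - 68 = 298
Full years 2081 (365): 365
Total = 298 + 365 + 11 = 674

674 days


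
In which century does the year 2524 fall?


Century = (year - 1) // 100 + 1
= (2524 - 1) // 100 + 1
= 2523 // 100 + 1
= 25 + 1

26th century


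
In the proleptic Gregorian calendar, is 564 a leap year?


Gregorian leap year rule: divisible by 4, but not by 100, unless also by 400.
564 is divisible by 4 but not 100 -> leap year

Yes


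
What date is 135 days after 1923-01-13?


Start: 1923-01-13, add 135 days
January 1923 has 31 days: 31 - 13 = 18 days to January 31 -> 117 left
February 1923 has 28 days -> 89 left
March 1923 has 31 days -> 58 left
April 1923 has 30 days -> 28 left
May 1923: 28 <= 31 -> lands on May 28

Result: 1923-05-28


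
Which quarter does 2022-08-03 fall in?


Month: August (month 8)
Q1: Jan-Mar, Q2: Apr-Jun, Q3: Jul-Sep, Q4: Oct-Dec

Q3


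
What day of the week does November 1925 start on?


Target: November 1, 1925
Anchor: Jan 1, 1925. With p = 1925 - 1 = 1924: (p + p//4 - p//100 + p//400) mod 7 = (1924 + 481 - 19 + 4) mod 7 = 2390 mod 7 = 3 -> Thursday (Mon=0 ... Sun=6)
Days before November (Jan-Oct): 304 days
Weekday index = (3 + 304) mod 7 = 6

Sunday


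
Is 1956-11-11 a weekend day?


Anchor: Jan 1, 1956. With p = 1956 - 1 = 1955: (p + p//4 - p//100 + p//400) mod 7 = (1955 + 488 - 19 + 4) mod 7 = 2428 mod 7 = 6 -> Sunday (Mon=0 ... Sun=6)
Day of year: 316; offset = 315
Weekday index = (6 + 315) mod 7 = 6 -> Sunday
Weekend days: Saturday, Sunday

Yes


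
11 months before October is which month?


October is month 10
10 - 11 = -1; wrap: -1 + 12 = 11

November


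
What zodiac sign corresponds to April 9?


Date: April 9
Conventional tropical zodiac dates: Aries from March 21 onward; Taurus starts April 20
April 9 falls within the Aries range

Aries


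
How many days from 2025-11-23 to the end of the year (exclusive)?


Day of year: 327 of 365
Remaining = 365 - 327

38 days


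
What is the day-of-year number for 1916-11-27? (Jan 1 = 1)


Date: November 27, 1916
Days in months 1 through 10: 305
Plus 27 days in November

Day of year: 332


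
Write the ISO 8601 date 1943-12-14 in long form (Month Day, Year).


ISO 1943-12-14 parses as year=1943, month=12, day=14
Month 12 -> December

December 14, 1943


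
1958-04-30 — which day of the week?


Date: April 30, 1958
Anchor: Jan 1, 1958. With p = 1958 - 1 = 1957: (p + p//4 - p//100 + p//400) mod 7 = (1957 + 489 - 19 + 4) mod 7 = 2431 mod 7 = 2 -> Wednesday (Mon=0 ... Sun=6)
Days before April (Jan-Mar): 90; offset = 90 + 30 - 1 = 119
Weekday index = (2 + 119) mod 7 = 2

Day of the week: Wednesday


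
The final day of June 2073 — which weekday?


June 2073 has 30 days
Anchor: Jan 1, 2073. With p = 2073 - 1 = 2072: (p + p//4 - p//100 + p//400) mod 7 = (2072 + 518 - 20 + 5) mod 7 = 2575 mod 7 = 6 -> Sunday (Mon=0 ... Sun=6)
Days before June (Jan-May): 151; June 1 index = (6 + 151) mod 7 = 3 -> Thursday
Last day offset: 30 - 1 = 29 days
Weekday index = (3 + 29) mod 7 = 4

Friday, June 30


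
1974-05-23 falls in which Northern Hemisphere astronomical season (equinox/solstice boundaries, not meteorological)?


Date: May 23
Astronomical Spring (approx.; exact equinox/solstice day varies by year): March 20 to June 20
May 23 falls within the Spring window

Spring


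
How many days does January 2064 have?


January 2064

31 days


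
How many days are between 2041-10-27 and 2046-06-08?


From 2041-10-27 to 2046-06-08
2041-10-27: days before October = 31 + 28 + 31 + 30 + 31 + 30 + 31 + 31 + 30 = 273 (2041 is not a leap year); day of year = 273 + 27 = 300
2046-06-08: days before June = 31 + 28 + 31 + 30 + 31 = 151 (2046 is not a leap year); day of year = 151 + 8 = 159
Rest of 2041: 365 - 300 = 65
Full years 2042 (365), 2043 (365), 2044 (366), 2045 (365): 1461
Total = 65 + 1461 + 159 = 1685

1685 days


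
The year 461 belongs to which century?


Century = (year - 1) // 100 + 1
= (461 - 1) // 100 + 1
= 460 // 100 + 1
= 4 + 1

5th century


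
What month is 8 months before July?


July is month 7
7 - 8 = -1; wrap: -1 + 12 = 11

November


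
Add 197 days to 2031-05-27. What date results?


Start: 2031-05-27, add 197 days
May 2031 has 31 days: 31 - 27 = 4 days to May 31 -> 193 left
June 2031 has 30 days -> 163 left
July 2031 has 31 days -> 132 left
August 2031 has 31 days -> 101 left
September 2031 has 30 days -> 71 left
October 2031 has 31 days -> 40 left
November 2031 has 30 days -> 10 left
December 2031: 10 <= 31 -> lands on December 10

Result: 2031-12-10


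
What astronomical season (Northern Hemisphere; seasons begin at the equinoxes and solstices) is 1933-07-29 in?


Date: July 29
Astronomical Summer (approx.; exact equinox/solstice day varies by year): June 21 to September 21
July 29 falls within the Summer window

Summer


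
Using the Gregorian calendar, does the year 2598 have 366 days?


Gregorian leap year rule: divisible by 4, but not by 100, unless also by 400.
2598 is not divisible by 4 -> not a leap year

No


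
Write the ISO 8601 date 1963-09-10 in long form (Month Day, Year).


ISO 1963-09-10 parses as year=1963, month=09, day=10
Month 9 -> September

September 10, 1963


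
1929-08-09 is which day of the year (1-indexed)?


Date: August 9, 1929
Days in months 1 through 7: 212
Plus 9 days in August

Day of year: 221


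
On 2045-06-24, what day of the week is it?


Date: June 24, 2045
Anchor: Jan 1, 2045. With p = 2045 - 1 = 2044: (p + p//4 - p//100 + p//400) mod 7 = (2044 + 511 - 20 + 5) mod 7 = 2540 mod 7 = 6 -> Sunday (Mon=0 ... Sun=6)
Days before June (Jan-May): 151; offset = 151 + 24 - 1 = 174
Weekday index = (6 + 174) mod 7 = 5

Day of the week: Saturday


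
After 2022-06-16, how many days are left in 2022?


Day of year: 167 of 365
Remaining = 365 - 167

198 days


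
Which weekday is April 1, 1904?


Target: April 1, 1904
Anchor: Jan 1, 1904. With p = 1904 - 1 = 1903: (p + p//4 - p//100 + p//400) mod 7 = (1903 + 475 - 19 + 4) mod 7 = 2363 mod 7 = 4 -> Friday (Mon=0 ... Sun=6)
Days before April (Jan-Mar): 91 days
Weekday index = (4 + 91) mod 7 = 4

Friday


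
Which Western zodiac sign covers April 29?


Date: April 29
Conventional tropical zodiac dates: Taurus from April 20 onward; Gemini starts May 21
April 29 falls within the Taurus range

Taurus


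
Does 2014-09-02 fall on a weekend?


Anchor: Jan 1, 2014. With p = 2014 - 1 = 2013: (p + p//4 - p//100 + p//400) mod 7 = (2013 + 503 - 20 + 5) mod 7 = 2501 mod 7 = 2 -> Wednesday (Mon=0 ... Sun=6)
Day of year: 245; offset = 244
Weekday index = (2 + 244) mod 7 = 1 -> Tuesday
Weekend days: Saturday, Sunday

No


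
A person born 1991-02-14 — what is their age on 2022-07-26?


Birth: 1991-02-14
Reference: 2022-07-26
Year difference: 2022 - 1991 = 31

31 years old


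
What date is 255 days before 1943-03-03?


Start: 1943-03-03, subtract 255 days
Back 3 days from March 3 reaches February 28, 1943 -> 252 left
February 1943 has 28 days -> back to January 31, 1943 -> 224 left
January 1943 has 31 days -> back to December 31, 1942 -> 193 left
December 1942 has 31 days -> back to November 30, 1942 -> 162 left
November 1942 has 30 days -> back to October 31, 1942 -> 132 left
October 1942 has 31 days -> back to September 30, 1942 -> 101 left
September 1942 has 30 days -> back to August 31, 1942 -> 71 left
August 1942 has 31 days -> back to July 31, 1942 -> 40 left
July 1942 has 31 days -> back to June 30, 1942 -> 9 left
June 1942: 30 - 9 = 21 -> lands on June 21

Result: 1942-06-21


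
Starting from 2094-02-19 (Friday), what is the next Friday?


Current: Friday
Target: Friday
Days ahead: 7

Next Friday: 2094-02-26


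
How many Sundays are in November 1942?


November 1942 has 30 days
Anchor: Jan 1, 1942. With p = 1942 - 1 = 1941: (p + p//4 - p//100 + p//400) mod 7 = (1941 + 485 - 19 + 4) mod 7 = 2411 mod 7 = 3 -> Thursday (Mon=0 ... Sun=6)
Days before November (Jan-Oct): 304; November 1 index = (3 + 304) mod 7 = 6 -> Sunday
First Sunday is November 1
Sundays: 1, 8, 15, 22, 29

5 Sundays


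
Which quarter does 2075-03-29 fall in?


Month: March (month 3)
Q1: Jan-Mar, Q2: Apr-Jun, Q3: Jul-Sep, Q4: Oct-Dec

Q1


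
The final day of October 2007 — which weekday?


October 2007 has 31 days
Anchor: Jan 1, 2007. With p = 2007 - 1 = 2006: (p + p//4 - p//100 + p//400) mod 7 = (2006 + 501 - 20 + 5) mod 7 = 2492 mod 7 = 0 -> Monday (Mon=0 ... Sun=6)
Days before October (Jan-Sep): 273; October 1 index = (0 + 273) mod 7 = 0 -> Monday
Last day offset: 31 - 1 = 30 days
Weekday index = (0 + 30) mod 7 = 2

Wednesday, October 31


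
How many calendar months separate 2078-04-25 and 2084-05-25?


From April 2078 to May 2084
6 years * 12 = 72 months, plus 1 month = 73

73 months


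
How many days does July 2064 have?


July 2064

31 days


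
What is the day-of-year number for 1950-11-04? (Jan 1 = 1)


Date: November 4, 1950
Days in months 1 through 10: 304
Plus 4 days in November

Day of year: 308


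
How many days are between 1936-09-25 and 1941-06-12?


From 1936-09-25 to 1941-06-12
1936-09-25: days before September = 31 + 29 + 31 + 30 + 31 + 30 + 31 + 31 = 244 (1936 is a leap year); day of year = 244 + 25 = 269
1941-06-12: days before June = 31 + 28 + 31 + 30 + 31 = 151 (1941 is not a leap year); day of year = 151 + 12 = 163
Rest of 1936: 366 - 269 = 97
Full years 1937 (365), 1938 (365), 1939 (365), 1940 (366): 1461
Total = 97 + 1461 + 163 = 1721

1721 days


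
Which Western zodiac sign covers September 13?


Date: September 13
Conventional tropical zodiac dates: Virgo from August 23 onward; Libra starts September 23
September 13 falls within the Virgo range

Virgo


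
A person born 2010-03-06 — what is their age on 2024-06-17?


Birth: 2010-03-06
Reference: 2024-06-17
Year difference: 2024 - 2010 = 14

14 years old


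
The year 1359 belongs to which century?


Century = (year - 1) // 100 + 1
= (1359 - 1) // 100 + 1
= 1358 // 100 + 1
= 13 + 1

14th century


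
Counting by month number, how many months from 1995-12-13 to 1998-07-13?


From December 1995 to July 1998
3 years * 12 = 36 months, minus 5 months = 31

31 months


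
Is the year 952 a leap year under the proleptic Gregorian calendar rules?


Gregorian leap year rule: divisible by 4, but not by 100, unless also by 400.
952 is divisible by 4 but not 100 -> leap year

Yes


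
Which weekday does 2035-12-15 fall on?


Date: December 15, 2035
Anchor: Jan 1, 2035. With p = 2035 - 1 = 2034: (p + p//4 - p//100 + p//400) mod 7 = (2034 + 508 - 20 + 5) mod 7 = 2527 mod 7 = 0 -> Monday (Mon=0 ... Sun=6)
Days before December (Jan-Nov): 334; offset = 334 + 15 - 1 = 348
Weekday index = (0 + 348) mod 7 = 5

Day of the week: Saturday


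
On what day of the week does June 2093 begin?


Target: June 1, 2093
Anchor: Jan 1, 2093. With p = 2093 - 1 = 2092: (p + p//4 - p//100 + p//400) mod 7 = (2092 + 523 - 20 + 5) mod 7 = 2600 mod 7 = 3 -> Thursday (Mon=0 ... Sun=6)
Days before June (Jan-May): 151 days
Weekday index = (3 + 151) mod 7 = 0

Monday


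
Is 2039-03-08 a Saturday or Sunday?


Anchor: Jan 1, 2039. With p = 2039 - 1 = 2038: (p + p//4 - p//100 + p//400) mod 7 = (2038 + 509 - 20 + 5) mod 7 = 2532 mod 7 = 5 -> Saturday (Mon=0 ... Sun=6)
Day of year: 67; offset = 66
Weekday index = (5 + 66) mod 7 = 1 -> Tuesday
Weekend days: Saturday, Sunday

No


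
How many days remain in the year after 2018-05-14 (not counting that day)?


Day of year: 134 of 365
Remaining = 365 - 134

231 days


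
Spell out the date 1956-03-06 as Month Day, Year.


ISO 1956-03-06 parses as year=1956, month=03, day=06
Month 3 -> March

March 6, 1956


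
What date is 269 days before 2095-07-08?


Start: 2095-07-08, subtract 269 days
Back 8 days from July 8 reaches June 30, 2095 -> 261 left
June 2095 has 30 days -> back to May 31, 2095 -> 231 left
May 2095 has 31 days -> back to April 30, 2095 -> 200 left
April 2095 has 30 days -> back to March 31, 2095 -> 170 left
March 2095 has 31 days -> back to February 28, 2095 -> 139 left
February 2095 has 28 days -> back to January 31, 2095 -> 111 left
January 2095 has 31 days -> back to December 31, 2094 -> 80 left
December 2094 has 31 days -> back to November 30, 2094 -> 49 left
November 2094 has 30 days -> back to October 31, 2094 -> 19 left
October 2094: 31 - 19 = 12 -> lands on October 12

Result: 2094-10-12


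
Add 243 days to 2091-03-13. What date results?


Start: 2091-03-13, add 243 days
March 2091 has 31 days: 31 - 13 = 18 days to March 31 -> 225 left
April 2091 has 30 days -> 195 left
May 2091 has 31 days -> 164 left
June 2091 has 30 days -> 134 left
July 2091 has 31 days -> 103 left
August 2091 has 31 days -> 72 left
September 2091 has 30 days -> 42 left
October 2091 has 31 days -> 11 left
November 2091: 11 <= 30 -> lands on November 11

Result: 2091-11-11


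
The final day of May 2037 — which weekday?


May 2037 has 31 days
Anchor: Jan 1, 2037. With p = 2037 - 1 = 2036: (p + p//4 - p//100 + p//400) mod 7 = (2036 + 509 - 20 + 5) mod 7 = 2530 mod 7 = 3 -> Thursday (Mon=0 ... Sun=6)
Days before May (Jan-Apr): 120; May 1 index = (3 + 120) mod 7 = 4 -> Friday
Last day offset: 31 - 1 = 30 days
Weekday index = (4 + 30) mod 7 = 6

Sunday, May 31


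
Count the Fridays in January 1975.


January 1975 has 31 days
Anchor: Jan 1, 1975. With p = 1975 - 1 = 1974: (p + p//4 - p//100 + p//400) mod 7 = (1974 + 493 - 19 + 4) mod 7 = 2452 mod 7 = 2 -> Wednesday (Mon=0 ... Sun=6)
January 1 is the anchor itself -> Wednesday
First Friday is January 3
Fridays: 3, 10, 17, 24, 31

5 Fridays


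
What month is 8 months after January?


January is month 1
1 + 8 = 9

September


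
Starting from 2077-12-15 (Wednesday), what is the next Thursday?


Current: Wednesday
Target: Thursday
Days ahead: 1

Next Thursday: 2077-12-16


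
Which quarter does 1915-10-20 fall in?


Month: October (month 10)
Q1: Jan-Mar, Q2: Apr-Jun, Q3: Jul-Sep, Q4: Oct-Dec

Q4


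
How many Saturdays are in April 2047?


April 2047 has 30 days
Anchor: Jan 1, 2047. With p = 2047 - 1 = 2046: (p + p//4 - p//100 + p//400) mod 7 = (2046 + 511 - 20 + 5) mod 7 = 2542 mod 7 = 1 -> Tuesday (Mon=0 ... Sun=6)
Days before April (Jan-Mar): 90; April 1 index = (1 + 90) mod 7 = 0 -> Monday
First Saturday is April 6
Saturdays: 6, 13, 20, 27

4 Saturdays


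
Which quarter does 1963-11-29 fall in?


Month: November (month 11)
Q1: Jan-Mar, Q2: Apr-Jun, Q3: Jul-Sep, Q4: Oct-Dec

Q4


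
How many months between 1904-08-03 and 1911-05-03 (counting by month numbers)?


From August 1904 to May 1911
7 years * 12 = 84 months, minus 3 months = 81

81 months


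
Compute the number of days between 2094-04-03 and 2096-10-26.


From 2094-04-03 to 2096-10-26
2094-04-03: days before April = 31 + 28 + 31 = 90 (2094 is not a leap year); day of year = 90 + 3 = 93
2096-10-26: days before October = 31 + 29 + 31 + 30 + 31 + 30 + 31 + 31 + 30 = 274 (2096 is a leap year); day of year = 274 + 26 = 300
Rest of 2094: 365 - 93 = 272
Full years 2095 (365): 365
Total = 272 + 365 + 300 = 937

937 days


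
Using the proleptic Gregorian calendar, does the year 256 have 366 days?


Gregorian leap year rule: divisible by 4, but not by 100, unless also by 400.
256 is divisible by 4 but not 100 -> leap year

Yes


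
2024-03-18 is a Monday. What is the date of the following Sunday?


Current: Monday
Target: Sunday
Days ahead: 6

Next Sunday: 2024-03-24


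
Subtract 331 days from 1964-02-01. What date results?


Start: 1964-02-01, subtract 331 days
Back 1 day from February 1 reaches January 31, 1964 -> 330 left
January 1964 has 31 days -> back to December 31, 1963 -> 299 left
December 1963 has 31 days -> back to November 30, 1963 -> 268 left
November 1963 has 30 days -> back to October 31, 1963 -> 238 left
October 1963 has 31 days -> back to September 30, 1963 -> 207 left
September 1963 has 30 days -> back to August 31, 1963 -> 177 left
August 1963 has 31 days -> back to July 31, 1963 -> 146 left
July 1963 has 31 days -> back to June 30, 1963 -> 115 left
June 1963 has 30 days -> back to May 31, 1963 -> 85 left
May 1963 has 31 days -> back to April 30, 1963 -> 54 left
April 1963 has 30 days -> back to March 31, 1963 -> 24 left
March 1963: 31 - 24 = 7 -> lands on March 7

Result: 1963-03-07


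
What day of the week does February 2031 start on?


Target: February 1, 2031
Anchor: Jan 1, 2031. With p = 2031 - 1 = 2030: (p + p//4 - p//100 + p//400) mod 7 = (2030 + 507 - 20 + 5) mod 7 = 2522 mod 7 = 2 -> Wednesday (Mon=0 ... Sun=6)
Days before February (Jan): 31 days
Weekday index = (2 + 31) mod 7 = 5

Saturday


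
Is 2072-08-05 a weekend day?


Anchor: Jan 1, 2072. With p = 2072 - 1 = 2071: (p + p//4 - p//100 + p//400) mod 7 = (2071 + 517 - 20 + 5) mod 7 = 2573 mod 7 = 4 -> Friday (Mon=0 ... Sun=6)
Day of year: 218; offset = 217
Weekday index = (4 + 217) mod 7 = 4 -> Friday
Weekend days: Saturday, Sunday

No


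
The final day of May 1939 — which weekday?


May 1939 has 31 days
Anchor: Jan 1, 1939. With p = 1939 - 1 = 1938: (p + p//4 - p//100 + p//400) mod 7 = (1938 + 484 - 19 + 4) mod 7 = 2407 mod 7 = 6 -> Sunday (Mon=0 ... Sun=6)
Days before May (Jan-Apr): 120; May 1 index = (6 + 120) mod 7 = 0 -> Monday
Last day offset: 31 - 1 = 30 days
Weekday index = (0 + 30) mod 7 = 2

Wednesday, May 31


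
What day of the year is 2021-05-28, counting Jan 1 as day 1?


Date: May 28, 2021
Days in months 1 through 4: 120
Plus 28 days in May

Day of year: 148


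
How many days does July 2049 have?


July 2049

31 days


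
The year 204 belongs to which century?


Century = (year - 1) // 100 + 1
= (204 - 1) // 100 + 1
= 203 // 100 + 1
= 2 + 1

3rd century


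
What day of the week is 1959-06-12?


Date: June 12, 1959
Anchor: Jan 1, 1959. With p = 1959 - 1 = 1958: (p + p//4 - p//100 + p//400) mod 7 = (1958 + 489 - 19 + 4) mod 7 = 2432 mod 7 = 3 -> Thursday (Mon=0 ... Sun=6)
Days before June (Jan-May): 151; offset = 151 + 12 - 1 = 162
Weekday index = (3 + 162) mod 7 = 4

Day of the week: Friday


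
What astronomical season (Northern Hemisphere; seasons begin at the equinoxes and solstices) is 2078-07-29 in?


Date: July 29
Astronomical Summer (approx.; exact equinox/solstice day varies by year): June 21 to September 21
July 29 falls within the Summer window

Summer


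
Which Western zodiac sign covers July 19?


Date: July 19
Conventional tropical zodiac dates: Cancer from June 21 onward; Leo starts July 23
July 19 falls within the Cancer range

Cancer


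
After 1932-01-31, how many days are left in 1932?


Day of year: 31 of 366
Remaining = 366 - 31

335 days


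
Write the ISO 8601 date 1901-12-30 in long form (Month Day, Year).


ISO 1901-12-30 parses as year=1901, month=12, day=30
Month 12 -> December

December 30, 1901


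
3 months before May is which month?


May is month 5
5 - 3 = 2

February


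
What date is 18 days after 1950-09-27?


Start: 1950-09-27, add 18 days
September 1950 has 30 days: 30 - 27 = 3 days to September 30 -> 15 left
October 1950: 15 <= 31 -> lands on October 15

Result: 1950-10-15


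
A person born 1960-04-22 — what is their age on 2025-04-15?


Birth: 1960-04-22
Reference: 2025-04-15
Year difference: 2025 - 1960 = 65
Birthday not yet reached in 2025, subtract 1

64 years old


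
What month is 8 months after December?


December is month 12
12 + 8 = 20; wrap: 20 - 12 = 8

August


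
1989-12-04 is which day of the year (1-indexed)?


Date: December 4, 1989
Days in months 1 through 11: 334
Plus 4 days in December

Day of year: 338


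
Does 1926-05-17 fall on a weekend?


Anchor: Jan 1, 1926. With p = 1926 - 1 = 1925: (p + p//4 - p//100 + p//400) mod 7 = (1925 + 481 - 19 + 4) mod 7 = 2391 mod 7 = 4 -> Friday (Mon=0 ... Sun=6)
Day of year: 137; offset = 136
Weekday index = (4 + 136) mod 7 = 0 -> Monday
Weekend days: Saturday, Sunday

No


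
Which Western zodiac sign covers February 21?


Date: February 21
Conventional tropical zodiac dates: Pisces from February 19 onward; Aries starts March 21
February 21 falls within the Pisces range

Pisces


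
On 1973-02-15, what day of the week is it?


Date: February 15, 1973
Anchor: Jan 1, 1973. With p = 1973 - 1 = 1972: (p + p//4 - p//100 + p//400) mod 7 = (1972 + 493 - 19 + 4) mod 7 = 2450 mod 7 = 0 -> Monday (Mon=0 ... Sun=6)
Days before February (Jan): 31; offset = 31 + 15 - 1 = 45
Weekday index = (0 + 45) mod 7 = 3

Day of the week: Thursday


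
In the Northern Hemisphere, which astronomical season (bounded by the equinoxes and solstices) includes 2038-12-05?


Date: December 5
Astronomical Autumn (approx.; exact equinox/solstice day varies by year): September 22 to December 20
December 5 falls within the Autumn window

Autumn


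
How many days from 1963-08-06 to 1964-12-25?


From 1963-08-06 to 1964-12-25
1963-08-06: days before August = 31 + 28 + 31 + 30 + 31 + 30 + 31 = 212 (1963 is not a leap year); day of year = 212 + 6 = 218
1964-12-25: days before December = 31 + 29 + 31 + 30 + 31 + 30 + 31 + 31 + 30 + 31 + 30 = 335 (1964 is a leap year); day of year = 335 + 25 = 360
Rest of 1963: 365 - 218 = 147
Total = 147 + 360 = 507

507 days


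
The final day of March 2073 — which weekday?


March 2073 has 31 days
Anchor: Jan 1, 2073. With p = 2073 - 1 = 2072: (p + p//4 - p//100 + p//400) mod 7 = (2072 + 518 - 20 + 5) mod 7 = 2575 mod 7 = 6 -> Sunday (Mon=0 ... Sun=6)
Days before March (Jan-Feb): 59; March 1 index = (6 + 59) mod 7 = 2 -> Wednesday
Last day offset: 31 - 1 = 30 days
Weekday index = (2 + 30) mod 7 = 4

Friday, March 31


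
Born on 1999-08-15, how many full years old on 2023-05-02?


Birth: 1999-08-15
Reference: 2023-05-02
Year difference: 2023 - 1999 = 24
Birthday not yet reached in 2023, subtract 1

23 years old


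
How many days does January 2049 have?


January 2049

31 days


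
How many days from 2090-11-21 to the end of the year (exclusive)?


Day of year: 325 of 365
Remaining = 365 - 325

40 days


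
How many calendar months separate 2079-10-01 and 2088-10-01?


From October 2079 to October 2088
9 years * 12 = 108 months = 108

108 months


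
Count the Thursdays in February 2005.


February 2005 has 28 days
Anchor: Jan 1, 2005. With p = 2005 - 1 = 2004: (p + p//4 - p//100 + p//400) mod 7 = (2004 + 501 - 20 + 5) mod 7 = 2490 mod 7 = 5 -> Saturday (Mon=0 ... Sun=6)
Days before February (Jan): 31; February 1 index = (5 + 31) mod 7 = 1 -> Tuesday
First Thursday is February 3
Thursdays: 3, 10, 17, 24

4 Thursdays


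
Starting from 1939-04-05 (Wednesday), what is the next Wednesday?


Current: Wednesday
Target: Wednesday
Days ahead: 7

Next Wednesday: 1939-04-12


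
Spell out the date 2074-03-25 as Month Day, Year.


ISO 2074-03-25 parses as year=2074, month=03, day=25
Month 3 -> March

March 25, 2074


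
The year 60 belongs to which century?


Century = (year - 1) // 100 + 1
= (60 - 1) // 100 + 1
= 59 // 100 + 1
= 0 + 1

1st century


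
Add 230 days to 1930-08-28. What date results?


Start: 1930-08-28, add 230 days
August 1930 has 31 days: 31 - 28 = 3 days to August 31 -> 227 left
September 1930 has 30 days -> 197 left
October 1930 has 31 days -> 166 left
November 1930 has 30 days -> 136 left
December 1930 has 31 days -> 105 left
January 1931 has 31 days -> 74 left
February 1931 has 28 days -> 46 left
March 1931 has 31 days -> 15 left
April 1931: 15 <= 30 -> lands on April 15

Result: 1931-04-15


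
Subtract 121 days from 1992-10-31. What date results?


Start: 1992-10-31, subtract 121 days
Back 31 days from October 31 reaches September 30, 1992 -> 90 left
September 1992 has 30 days -> back to August 31, 1992 -> 60 left
August 1992 has 31 days -> back to July 31, 1992 -> 29 left
July 1992: 31 - 29 = 2 -> lands on July 2

Result: 1992-07-02


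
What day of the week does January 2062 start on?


Target: January 1, 2062
Anchor: Jan 1, 2062. With p = 2062 - 1 = 2061: (p + p//4 - p//100 + p//400) mod 7 = (2061 + 515 - 20 + 5) mod 7 = 2561 mod 7 = 6 -> Sunday (Mon=0 ... Sun=6)
Offset from anchor: 0 days
Weekday index = (6 + 0) mod 7 = 6

Sunday


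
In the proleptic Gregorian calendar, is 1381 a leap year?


Gregorian leap year rule: divisible by 4, but not by 100, unless also by 400.
1381 is not divisible by 4 -> not a leap year

No


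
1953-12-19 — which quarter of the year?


Month: December (month 12)
Q1: Jan-Mar, Q2: Apr-Jun, Q3: Jul-Sep, Q4: Oct-Dec

Q4


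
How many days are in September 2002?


September 2002

30 days


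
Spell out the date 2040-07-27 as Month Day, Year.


ISO 2040-07-27 parses as year=2040, month=07, day=27
Month 7 -> July

July 27, 2040


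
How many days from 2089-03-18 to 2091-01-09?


From 2089-03-18 to 2091-01-09
2089-03-18: days before March = 31 + 28 = 59 (2089 is not a leap year); day of year = 59 + 18 = 77
2091-01-09: day of year = 9
Rest of 2089: 365 - 77 = 288
Full years 2090 (365): 365
Total = 288 + 365 + 9 = 662

662 days


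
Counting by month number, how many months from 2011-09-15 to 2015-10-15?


From September 2011 to October 2015
4 years * 12 = 48 months, plus 1 month = 49

49 months


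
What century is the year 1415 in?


Century = (year - 1) // 100 + 1
= (1415 - 1) // 100 + 1
= 1414 // 100 + 1
= 14 + 1

15th century


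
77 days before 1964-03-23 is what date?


Start: 1964-03-23, subtract 77 days
Back 23 days from March 23 reaches February 29, 1964 -> 54 left
February 1964 has 29 days -> back to January 31, 1964 -> 25 left
January 1964: 31 - 25 = 6 -> lands on January 6

Result: 1964-01-06


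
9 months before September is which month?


September is month 9
9 - 9 = 0; wrap: 0 + 12 = 12

December


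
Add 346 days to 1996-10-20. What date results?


Start: 1996-10-20, add 346 days
October 1996 has 31 days: 31 - 20 = 11 days to October 31 -> 335 left
November 1996 has 30 days -> 305 left
December 1996 has 31 days -> 274 left
January 1997 has 31 days -> 243 left
February 1997 has 28 days -> 215 left
March 1997 has 31 days -> 184 left
April 1997 has 30 days -> 154 left
May 1997 has 31 days -> 123 left
June 1997 has 30 days -> 93 left
July 1997 has 31 days -> 62 left
August 1997 has 31 days -> 31 left
September 1997 has 30 days -> 1 left
October 1997: 1 <= 31 -> lands on October 1

Result: 1997-10-01


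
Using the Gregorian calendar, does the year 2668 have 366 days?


Gregorian leap year rule: divisible by 4, but not by 100, unless also by 400.
2668 is divisible by 4 but not 100 -> leap year

Yes


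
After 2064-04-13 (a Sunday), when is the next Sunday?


Current: Sunday
Target: Sunday
Days ahead: 7

Next Sunday: 2064-04-20


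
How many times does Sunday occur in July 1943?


July 1943 has 31 days
Anchor: Jan 1, 1943. With p = 1943 - 1 = 1942: (p + p//4 - p//100 + p//400) mod 7 = (1942 + 485 - 19 + 4) mod 7 = 2412 mod 7 = 4 -> Friday (Mon=0 ... Sun=6)
Days before July (Jan-Jun): 181; July 1 index = (4 + 181) mod 7 = 3 -> Thursday
First Sunday is July 4
Sundays: 4, 11, 18, 25

4 Sundays


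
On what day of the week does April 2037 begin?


Target: April 1, 2037
Anchor: Jan 1, 2037. With p = 2037 - 1 = 2036: (p + p//4 - p//100 + p//400) mod 7 = (2036 + 509 - 20 + 5) mod 7 = 2530 mod 7 = 3 -> Thursday (Mon=0 ... Sun=6)
Days before April (Jan-Mar): 90 days
Weekday index = (3 + 90) mod 7 = 2

Wednesday


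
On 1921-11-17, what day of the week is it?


Date: November 17, 1921
Anchor: Jan 1, 1921. With p = 1921 - 1 = 1920: (p + p//4 - p//100 + p//400) mod 7 = (1920 + 480 - 19 + 4) mod 7 = 2385 mod 7 = 5 -> Saturday (Mon=0 ... Sun=6)
Days before November (Jan-Oct): 304; offset = 304 + 17 - 1 = 320
Weekday index = (5 + 320) mod 7 = 3

Day of the week: Thursday


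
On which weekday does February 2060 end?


February 2060 has 29 days
Anchor: Jan 1, 2060. With p = 2060 - 1 = 2059: (p + p//4 - p//100 + p//400) mod 7 = (2059 + 514 - 20 + 5) mod 7 = 2558 mod 7 = 3 -> Thursday (Mon=0 ... Sun=6)
Days before February (Jan): 31; February 1 index = (3 + 31) mod 7 = 6 -> Sunday
Last day offset: 29 - 1 = 28 days
Weekday index = (6 + 28) mod 7 = 6

Sunday, February 29


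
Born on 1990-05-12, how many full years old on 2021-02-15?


Birth: 1990-05-12
Reference: 2021-02-15
Year difference: 2021 - 1990 = 31
Birthday not yet reached in 2021, subtract 1

30 years old


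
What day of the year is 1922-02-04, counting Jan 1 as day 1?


Date: February 4, 1922
Days in months 1 through 1: 31
Plus 4 days in February

Day of year: 35


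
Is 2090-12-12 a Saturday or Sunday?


Anchor: Jan 1, 2090. With p = 2090 - 1 = 2089: (p + p//4 - p//100 + p//400) mod 7 = (2089 + 522 - 20 + 5) mod 7 = 2596 mod 7 = 6 -> Sunday (Mon=0 ... Sun=6)
Day of year: 346; offset = 345
Weekday index = (6 + 345) mod 7 = 1 -> Tuesday
Weekend days: Saturday, Sunday

No


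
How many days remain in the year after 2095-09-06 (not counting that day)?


Day of year: 249 of 365
Remaining = 365 - 249

116 days


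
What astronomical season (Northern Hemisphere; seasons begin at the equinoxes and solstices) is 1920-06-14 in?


Date: June 14
Astronomical Spring (approx.; exact equinox/solstice day varies by year): March 20 to June 20
June 14 falls within the Spring window

Spring


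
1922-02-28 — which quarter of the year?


Month: February (month 2)
Q1: Jan-Mar, Q2: Apr-Jun, Q3: Jul-Sep, Q4: Oct-Dec

Q1


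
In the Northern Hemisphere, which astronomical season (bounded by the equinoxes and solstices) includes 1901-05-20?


Date: May 20
Astronomical Spring (approx.; exact equinox/solstice day varies by year): March 20 to June 20
May 20 falls within the Spring window

Spring


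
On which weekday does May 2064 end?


May 2064 has 31 days
Anchor: Jan 1, 2064. With p = 2064 - 1 = 2063: (p + p//4 - p//100 + p//400) mod 7 = (2063 + 515 - 20 + 5) mod 7 = 2563 mod 7 = 1 -> Tuesday (Mon=0 ... Sun=6)
Days before May (Jan-Apr): 121; May 1 index = (1 + 121) mod 7 = 3 -> Thursday
Last day offset: 31 - 1 = 30 days
Weekday index = (3 + 30) mod 7 = 5

Saturday, May 31


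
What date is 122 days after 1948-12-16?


Start: 1948-12-16, add 122 days
December 1948 has 31 days: 31 - 16 = 15 days to December 31 -> 107 left
January 1949 has 31 days -> 76 left
February 1949 has 28 days -> 48 left
March 1949 has 31 days -> 17 left
April 1949: 17 <= 30 -> lands on April 17

Result: 1949-04-17


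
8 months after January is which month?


January is month 1
1 + 8 = 9

September


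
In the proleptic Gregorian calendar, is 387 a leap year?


Gregorian leap year rule: divisible by 4, but not by 100, unless also by 400.
387 is not divisible by 4 -> not a leap year

No


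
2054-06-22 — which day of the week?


Date: June 22, 2054
Anchor: Jan 1, 2054. With p = 2054 - 1 = 2053: (p + p//4 - p//100 + p//400) mod 7 = (2053 + 513 - 20 + 5) mod 7 = 2551 mod 7 = 3 -> Thursday (Mon=0 ... Sun=6)
Days before June (Jan-May): 151; offset = 151 + 22 - 1 = 172
Weekday index = (3 + 172) mod 7 = 0

Day of the week: Monday


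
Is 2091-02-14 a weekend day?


Anchor: Jan 1, 2091. With p = 2091 - 1 = 2090: (p + p//4 - p//100 + p//400) mod 7 = (2090 + 522 - 20 + 5) mod 7 = 2597 mod 7 = 0 -> Monday (Mon=0 ... Sun=6)
Day of year: 45; offset = 44
Weekday index = (0 + 44) mod 7 = 2 -> Wednesday
Weekend days: Saturday, Sunday

No


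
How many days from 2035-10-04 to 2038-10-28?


From 2035-10-04 to 2038-10-28
2035-10-04: days before October = 31 + 28 + 31 + 30 + 31 + 30 + 31 + 31 + 30 = 273 (2035 is not a leap year); day of year = 273 + 4 = 277
2038-10-28: days before October = 31 + 28 + 31 + 30 + 31 + 30 + 31 + 31 + 30 = 273 (2038 is not a leap year); day of year = 273 + 28 = 301
Rest of 2035: 365 - 277 = 88
Full years 2036 (366), 2037 (365): 731
Total = 88 + 731 + 301 = 1120

1120 days


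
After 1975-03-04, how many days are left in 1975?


Day of year: 63 of 365
Remaining = 365 - 63

302 days


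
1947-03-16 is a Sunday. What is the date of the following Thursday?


Current: Sunday
Target: Thursday
Days ahead: 4

Next Thursday: 1947-03-20


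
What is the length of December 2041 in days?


December 2041

31 days


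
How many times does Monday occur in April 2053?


April 2053 has 30 days
Anchor: Jan 1, 2053. With p = 2053 - 1 = 2052: (p + p//4 - p//100 + p//400) mod 7 = (2052 + 513 - 20 + 5) mod 7 = 2550 mod 7 = 2 -> Wednesday (Mon=0 ... Sun=6)
Days before April (Jan-Mar): 90; April 1 index = (2 + 90) mod 7 = 1 -> Tuesday
First Monday is April 7
Mondays: 7, 14, 21, 28

4 Mondays


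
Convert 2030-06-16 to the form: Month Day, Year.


ISO 2030-06-16 parses as year=2030, month=06, day=16
Month 6 -> June

June 16, 2030


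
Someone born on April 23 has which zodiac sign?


Date: April 23
Conventional tropical zodiac dates: Taurus from April 20 onward; Gemini starts May 21
April 23 falls within the Taurus range

Taurus


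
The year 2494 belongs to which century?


Century = (year - 1) // 100 + 1
= (2494 - 1) // 100 + 1
= 2493 // 100 + 1
= 24 + 1

25th century


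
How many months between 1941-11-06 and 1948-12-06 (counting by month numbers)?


From November 1941 to December 1948
7 years * 12 = 84 months, plus 1 month = 85

85 months


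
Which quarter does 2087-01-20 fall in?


Month: January (month 1)
Q1: Jan-Mar, Q2: Apr-Jun, Q3: Jul-Sep, Q4: Oct-Dec

Q1


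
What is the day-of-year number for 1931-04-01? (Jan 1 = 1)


Date: April 1, 1931
Days in months 1 through 3: 90
Plus 1 days in April

Day of year: 91


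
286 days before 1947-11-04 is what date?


Start: 1947-11-04, subtract 286 days
Back 4 days from November 4 reaches October 31, 1947 -> 282 left
October 1947 has 31 days -> back to September 30, 1947 -> 251 left
September 1947 has 30 days -> back to August 31, 1947 -> 221 left
August 1947 has 31 days -> back to July 31, 1947 -> 190 left
July 1947 has 31 days -> back to June 30, 1947 -> 159 left
June 1947 has 30 days -> back to May 31, 1947 -> 129 left
May 1947 has 31 days -> back to April 30, 1947 -> 98 left
April 1947 has 30 days -> back to March 31, 1947 -> 68 left
March 1947 has 31 days -> back to February 28, 1947 -> 37 left
February 1947 has 28 days -> back to January 31, 1947 -> 9 left
January 1947: 31 - 9 = 22 -> lands on January 22

Result: 1947-01-22


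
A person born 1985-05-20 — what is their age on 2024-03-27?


Birth: 1985-05-20
Reference: 2024-03-27
Year difference: 2024 - 1985 = 39
Birthday not yet reached in 2024, subtract 1

38 years old


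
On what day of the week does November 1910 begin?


Target: November 1, 1910
Anchor: Jan 1, 1910. With p = 1910 - 1 = 1909: (p + p//4 - p//100 + p//400) mod 7 = (1909 + 477 - 19 + 4) mod 7 = 2371 mod 7 = 5 -> Saturday (Mon=0 ... Sun=6)
Days before November (Jan-Oct): 304 days
Weekday index = (5 + 304) mod 7 = 1

Tuesday


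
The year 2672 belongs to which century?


Century = (year - 1) // 100 + 1
= (2672 - 1) // 100 + 1
= 2671 // 100 + 1
= 26 + 1

27th century


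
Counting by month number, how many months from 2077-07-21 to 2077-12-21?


From July 2077 to December 2077
0 years * 12 = 0 months, plus 5 months = 5

5 months


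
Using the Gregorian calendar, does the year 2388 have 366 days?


Gregorian leap year rule: divisible by 4, but not by 100, unless also by 400.
2388 is divisible by 4 but not 100 -> leap year

Yes


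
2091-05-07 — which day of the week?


Date: May 7, 2091
Anchor: Jan 1, 2091. With p = 2091 - 1 = 2090: (p + p//4 - p//100 + p//400) mod 7 = (2090 + 522 - 20 + 5) mod 7 = 2597 mod 7 = 0 -> Monday (Mon=0 ... Sun=6)
Days before May (Jan-Apr): 120; offset = 120 + 7 - 1 = 126
Weekday index = (0 + 126) mod 7 = 0

Day of the week: Monday


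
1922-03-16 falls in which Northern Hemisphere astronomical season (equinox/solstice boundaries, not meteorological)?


Date: March 16
Astronomical Winter (approx.; exact equinox/solstice day varies by year): December 21 to March 19
March 16 falls within the Winter window

Winter


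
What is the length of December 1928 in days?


December 1928

31 days
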